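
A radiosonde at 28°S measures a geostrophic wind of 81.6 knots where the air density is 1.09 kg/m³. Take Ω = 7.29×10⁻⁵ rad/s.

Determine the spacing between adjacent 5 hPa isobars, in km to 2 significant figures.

Coriolis parameter at 28°S:
f = 2Ω sin φ = 2 × 7.29×10⁻⁵ × sin 28° = 6.84×10⁻⁵ s⁻¹
Wind speed in SI: 81.6 knots = 42.0 m/s
Geostrophic balance rearranged: |∂P/∂n| = f ρ V_g
|∂P/∂n| = 6.84×10⁻⁵ × 1.09 × 42.0 = 3.13×10⁻³ Pa/m
Isobar spacing: Δn = ΔP/|∂P/∂n| = 500 Pa / 3.13×10⁻³ Pa/m = 159642 m ≈ 160 km

160 km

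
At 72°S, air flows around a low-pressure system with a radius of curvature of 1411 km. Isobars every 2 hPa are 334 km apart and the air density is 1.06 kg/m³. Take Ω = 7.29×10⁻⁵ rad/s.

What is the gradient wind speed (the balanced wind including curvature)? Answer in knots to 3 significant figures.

Coriolis parameter at 72°S:
f = 2Ω sin φ = 2 × 7.29×10⁻⁵ × sin 72° = 1.39×10⁻⁴ s⁻¹
Pressure gradient: |∂P/∂n| = 200 Pa / 334000 m = 5.99×10⁻⁴ Pa/m
Geostrophic speed: V_g = |∂P/∂n|/(fρ) = 5.99×10⁻⁴/(1.39×10⁻⁴ × 1.06) = 4.07 m/s
Around a low, centrifugal force acts outward with Coriolis, so pressure-gradient force balances both:
(1/ρ)|∂P/∂n| = fV + V²/R  →  V² + fR·V − fR·V_g = 0
With fR = 1.39×10⁻⁴ × 1411×10³ m = 196 m/s:
V = [−fR + √((fR)² + 4 fR V_g)]/2 = [−196 + √(196² + 4×196×4.07)]/2 = 3.99 m/s
Subgeostrophic (V < V_g = 4.07 m/s), as expected around a low.
Converting: 3.99 m/s × 1.944 = 7.76 knots

7.76 knots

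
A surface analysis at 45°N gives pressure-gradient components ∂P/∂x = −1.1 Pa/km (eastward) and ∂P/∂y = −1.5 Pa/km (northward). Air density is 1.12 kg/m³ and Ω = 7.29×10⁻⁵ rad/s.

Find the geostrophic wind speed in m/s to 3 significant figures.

16.1 m/s

Coriolis parameter at 45°N:
f = 2Ω sin φ = 2 × 7.29×10⁻⁵ × sin 45° = 1.03×10⁻⁴ s⁻¹
Component geostrophic relations (x east, y north):
u_g = −(1/(fρ)) ∂P/∂y,  v_g = (1/(fρ)) ∂P/∂x
u_g = −(−1.5×10⁻³)/(1.03×10⁻⁴ × 1.12) = 13.0 m/s;  v_g = (−1.1×10⁻³)/(1.03×10⁻⁴ × 1.12) = −9.53 m/s
|V_g| = √(u_g² + v_g²) = 16.1 m/s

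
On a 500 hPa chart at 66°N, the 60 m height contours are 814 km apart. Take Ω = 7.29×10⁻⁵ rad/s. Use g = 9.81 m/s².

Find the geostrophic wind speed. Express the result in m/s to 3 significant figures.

Coriolis parameter at 66°N:
f = 2Ω sin φ = 2 × 7.29×10⁻⁵ × sin 66° = 1.33×10⁻⁴ s⁻¹
Height gradient: |∂Z/∂n| = 60 m / 814000 m = 7.37×10⁻⁵
On a pressure surface, geostrophic balance gives V_g = (g/f)|∂Z/∂n|:
V_g = 9.81 × 7.37×10⁻⁵ / 1.33×10⁻⁴ = 5.43 m/s

5.43 m/s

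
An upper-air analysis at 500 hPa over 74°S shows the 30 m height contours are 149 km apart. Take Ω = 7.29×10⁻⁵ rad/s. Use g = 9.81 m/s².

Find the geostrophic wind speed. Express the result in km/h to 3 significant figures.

Coriolis parameter at 74°S:
f = 2Ω sin φ = 2 × 7.29×10⁻⁵ × sin 74° = 1.40×10⁻⁴ s⁻¹
Height gradient: |∂Z/∂n| = 30 m / 149000 m = 2.01×10⁻⁴
On a pressure surface, geostrophic balance gives V_g = (g/f)|∂Z/∂n|:
V_g = 9.81 × 2.01×10⁻⁴ / 1.40×10⁻⁴ = 14.1 m/s
Converting: 14.1 m/s × 3.6 = 50.7 km/h

50.7 km/h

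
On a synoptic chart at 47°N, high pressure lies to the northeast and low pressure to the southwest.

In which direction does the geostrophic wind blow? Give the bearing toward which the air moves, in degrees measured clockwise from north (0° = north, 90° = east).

315°

The pressure-gradient force points toward the southwest (bearing 225°).
Geostrophic balance: in the Northern Hemisphere the Coriolis force deflects motion to the right, so the geostrophic wind blows 90° to the right of the pressure-gradient force (low pressure on the left).
Rotating 225° by 90° clockwise gives 315° — the wind blows toward the northwest.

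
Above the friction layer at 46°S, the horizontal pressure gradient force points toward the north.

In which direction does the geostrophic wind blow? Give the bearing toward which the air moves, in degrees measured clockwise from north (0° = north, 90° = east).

270°

The pressure-gradient force points toward the north (bearing 000°).
Geostrophic balance: in the Southern Hemisphere the Coriolis force deflects motion to the left, so the geostrophic wind blows 90° to the left of the pressure-gradient force (low pressure on the right).
Rotating 000° by 90° counterclockwise gives 270° — the wind blows toward the west.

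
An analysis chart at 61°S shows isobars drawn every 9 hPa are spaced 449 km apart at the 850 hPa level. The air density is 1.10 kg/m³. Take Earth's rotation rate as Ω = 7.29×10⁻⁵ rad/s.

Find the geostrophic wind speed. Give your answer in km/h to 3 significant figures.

51.4 km/h

Coriolis parameter at 61°S:
f = 2Ω sin φ = 2 × 7.29×10⁻⁵ × sin 61° = 1.28×10⁻⁴ s⁻¹
Pressure gradient: |∂P/∂n| = 900 Pa / 449000 m = 2.00×10⁻³ Pa/m
Geostrophic balance (pressure-gradient force = Coriolis force):
V_g = (1/(fρ)) |∂P/∂n| = 2.00×10⁻³ / (1.28×10⁻⁴ × 1.10) = 14.3 m/s
Converting: 14.3 m/s × 3.6 = 51.4 km/h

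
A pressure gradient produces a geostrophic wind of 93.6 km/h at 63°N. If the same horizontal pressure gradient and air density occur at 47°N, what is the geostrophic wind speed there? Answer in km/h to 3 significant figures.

114 km/h

With the same pressure gradient and density, V_g ∝ 1/f ∝ 1/sin φ.
V₂ = V₁ · sin φ₁ / sin φ₂ = 93.6 × sin 63° / sin 47°
V₂ = 93.6 × 0.8910/0.7314 = 114 km/h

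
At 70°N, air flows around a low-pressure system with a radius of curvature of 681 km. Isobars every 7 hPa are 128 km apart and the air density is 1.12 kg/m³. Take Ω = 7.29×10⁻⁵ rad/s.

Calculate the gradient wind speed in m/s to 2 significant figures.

Coriolis parameter at 70°N:
f = 2Ω sin φ = 2 × 7.29×10⁻⁵ × sin 70° = 1.37×10⁻⁴ s⁻¹
Pressure gradient: |∂P/∂n| = 700 Pa / 128000 m = 5.47×10⁻³ Pa/m
Geostrophic speed: V_g = |∂P/∂n|/(fρ) = 5.47×10⁻³/(1.37×10⁻⁴ × 1.12) = 35.6 m/s
Around a low, centrifugal force acts outward with Coriolis, so pressure-gradient force balances both:
(1/ρ)|∂P/∂n| = fV + V²/R  →  V² + fR·V − fR·V_g = 0
With fR = 1.37×10⁻⁴ × 681×10³ m = 93.3 m/s:
V = [−fR + √((fR)² + 4 fR V_g)]/2 = [−93.3 + √(93.3² + 4×93.3×35.6)]/2 = 27.5 m/s
Subgeostrophic (V < V_g = 35.6 m/s), as expected around a low.

28 m/s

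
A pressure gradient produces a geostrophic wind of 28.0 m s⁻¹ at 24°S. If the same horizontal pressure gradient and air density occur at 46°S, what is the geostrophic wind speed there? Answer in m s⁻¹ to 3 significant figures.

15.8 m s⁻¹

With the same pressure gradient and density, V_g ∝ 1/f ∝ 1/sin φ.
V₂ = V₁ · sin φ₁ / sin φ₂ = 28.0 × sin 24° / sin 46°
V₂ = 28.0 × 0.4067/0.7193 = 15.8 m s⁻¹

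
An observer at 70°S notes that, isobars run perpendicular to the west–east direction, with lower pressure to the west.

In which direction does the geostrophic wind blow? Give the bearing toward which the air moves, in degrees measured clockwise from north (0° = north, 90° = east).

180°

The pressure-gradient force points toward the west (bearing 270°).
Geostrophic balance: in the Southern Hemisphere the Coriolis force deflects motion to the left, so the geostrophic wind blows 90° to the left of the pressure-gradient force (low pressure on the right).
Rotating 270° by 90° counterclockwise gives 180° — the wind blows toward the south.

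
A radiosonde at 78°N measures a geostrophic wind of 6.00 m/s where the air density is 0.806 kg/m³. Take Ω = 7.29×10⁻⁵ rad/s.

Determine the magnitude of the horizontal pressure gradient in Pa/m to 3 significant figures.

Coriolis parameter at 78°N:
f = 2Ω sin φ = 2 × 7.29×10⁻⁵ × sin 78° = 1.43×10⁻⁴ s⁻¹
Geostrophic balance rearranged: |∂P/∂n| = f ρ V_g
|∂P/∂n| = 1.43×10⁻⁴ × 0.806 × 6.00 = 6.90×10⁻⁴ Pa/m

6.90×10⁻⁴ Pa/m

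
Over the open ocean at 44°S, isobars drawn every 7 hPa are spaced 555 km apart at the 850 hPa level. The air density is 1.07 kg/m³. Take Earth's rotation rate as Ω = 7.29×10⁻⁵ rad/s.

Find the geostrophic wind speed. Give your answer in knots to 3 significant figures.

Coriolis parameter at 44°S:
f = 2Ω sin φ = 2 × 7.29×10⁻⁵ × sin 44° = 1.01×10⁻⁴ s⁻¹
Pressure gradient: |∂P/∂n| = 700 Pa / 555000 m = 1.26×10⁻³ Pa/m
Geostrophic balance (pressure-gradient force = Coriolis force):
V_g = (1/(fρ)) |∂P/∂n| = 1.26×10⁻³ / (1.01×10⁻⁴ × 1.07) = 11.6 m/s
Converting: 11.6 m/s × 1.944 = 22.6 knots

22.6 knots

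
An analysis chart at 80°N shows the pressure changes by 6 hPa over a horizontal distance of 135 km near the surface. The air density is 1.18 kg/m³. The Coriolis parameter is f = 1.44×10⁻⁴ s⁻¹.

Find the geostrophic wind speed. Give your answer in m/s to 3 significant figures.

26.2 m/s

Pressure gradient: |∂P/∂n| = 600 Pa / 135000 m = 4.44×10⁻³ Pa/m
Geostrophic balance (pressure-gradient force = Coriolis force):
V_g = (1/(fρ)) |∂P/∂n| = 4.44×10⁻³ / (1.44×10⁻⁴ × 1.18) = 26.2 m/s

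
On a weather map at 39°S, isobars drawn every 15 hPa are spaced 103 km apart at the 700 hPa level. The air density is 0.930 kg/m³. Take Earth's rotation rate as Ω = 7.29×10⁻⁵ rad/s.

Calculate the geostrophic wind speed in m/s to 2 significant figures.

Coriolis parameter at 39°S:
f = 2Ω sin φ = 2 × 7.29×10⁻⁵ × sin 39° = 9.18×10⁻⁵ s⁻¹
Pressure gradient: |∂P/∂n| = 1500 Pa / 103000 m = 1.46×10⁻² Pa/m
Geostrophic balance (pressure-gradient force = Coriolis force):
V_g = (1/(fρ)) |∂P/∂n| = 1.46×10⁻² / (9.18×10⁻⁵ × 0.930) = 171 m/s

170 m/s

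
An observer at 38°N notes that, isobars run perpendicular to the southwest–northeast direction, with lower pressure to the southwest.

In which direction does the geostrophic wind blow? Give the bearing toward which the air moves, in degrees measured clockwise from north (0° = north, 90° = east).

The pressure-gradient force points toward the southwest (bearing 225°).
Geostrophic balance: in the Northern Hemisphere the Coriolis force deflects motion to the right, so the geostrophic wind blows 90° to the right of the pressure-gradient force (low pressure on the left).
Rotating 225° by 90° clockwise gives 315° — the wind blows toward the northwest.

315°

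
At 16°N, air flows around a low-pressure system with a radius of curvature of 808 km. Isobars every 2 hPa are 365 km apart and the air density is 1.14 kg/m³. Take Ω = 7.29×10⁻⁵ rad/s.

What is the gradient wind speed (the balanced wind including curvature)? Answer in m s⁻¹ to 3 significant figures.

Coriolis parameter at 16°N:
f = 2Ω sin φ = 2 × 7.29×10⁻⁵ × sin 16° = 4.02×10⁻⁵ s⁻¹
Pressure gradient: |∂P/∂n| = 200 Pa / 365000 m = 5.48×10⁻⁴ Pa/m
Geostrophic speed: V_g = |∂P/∂n|/(fρ) = 5.48×10⁻⁴/(4.02×10⁻⁵ × 1.14) = 12.0 m/s
Around a low, centrifugal force acts outward with Coriolis, so pressure-gradient force balances both:
(1/ρ)|∂P/∂n| = fV + V²/R  →  V² + fR·V − fR·V_g = 0
With fR = 4.02×10⁻⁵ × 808×10³ m = 32.5 m/s:
V = [−fR + √((fR)² + 4 fR V_g)]/2 = [−32.5 + √(32.5² + 4×32.5×12)]/2 = 9.3 m/s
Subgeostrophic (V < V_g = 12 m/s), as expected around a low.

9.30 m s⁻¹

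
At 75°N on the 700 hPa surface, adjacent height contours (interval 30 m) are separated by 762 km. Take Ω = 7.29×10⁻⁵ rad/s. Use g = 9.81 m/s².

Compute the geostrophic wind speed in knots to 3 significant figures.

Coriolis parameter at 75°N:
f = 2Ω sin φ = 2 × 7.29×10⁻⁵ × sin 75° = 1.41×10⁻⁴ s⁻¹
Height gradient: |∂Z/∂n| = 30 m / 762000 m = 3.94×10⁻⁵
On a pressure surface, geostrophic balance gives V_g = (g/f)|∂Z/∂n|:
V_g = 9.81 × 3.94×10⁻⁵ / 1.41×10⁻⁴ = 2.74 m/s
Converting: 2.74 m/s × 1.944 = 5.33 knots

5.33 knots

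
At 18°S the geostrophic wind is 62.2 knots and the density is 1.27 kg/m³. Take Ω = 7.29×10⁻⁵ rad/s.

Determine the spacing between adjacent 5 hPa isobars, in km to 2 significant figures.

Coriolis parameter at 18°S:
f = 2Ω sin φ = 2 × 7.29×10⁻⁵ × sin 18° = 4.51×10⁻⁵ s⁻¹
Wind speed in SI: 62.2 knots = 32.0 m/s
Geostrophic balance rearranged: |∂P/∂n| = f ρ V_g
|∂P/∂n| = 4.51×10⁻⁵ × 1.27 × 32.0 = 1.83×10⁻³ Pa/m
Isobar spacing: Δn = ΔP/|∂P/∂n| = 500 Pa / 1.83×10⁻³ Pa/m = 273085 m ≈ 270 km

270 km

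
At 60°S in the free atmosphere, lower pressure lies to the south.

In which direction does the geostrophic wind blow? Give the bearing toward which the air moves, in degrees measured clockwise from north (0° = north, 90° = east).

090°

The pressure-gradient force points toward the south (bearing 180°).
Geostrophic balance: in the Southern Hemisphere the Coriolis force deflects motion to the left, so the geostrophic wind blows 90° to the left of the pressure-gradient force (low pressure on the right).
Rotating 180° by 90° counterclockwise gives 090° — the wind blows toward the east.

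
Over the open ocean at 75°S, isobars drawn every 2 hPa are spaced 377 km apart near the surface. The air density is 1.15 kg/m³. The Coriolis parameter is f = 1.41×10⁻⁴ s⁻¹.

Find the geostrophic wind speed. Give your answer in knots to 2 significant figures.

6.4 knots

Pressure gradient: |∂P/∂n| = 200 Pa / 377000 m = 5.31×10⁻⁴ Pa/m
Geostrophic balance (pressure-gradient force = Coriolis force):
V_g = (1/(fρ)) |∂P/∂n| = 5.31×10⁻⁴ / (1.41×10⁻⁴ × 1.15) = 3.27 m/s
Converting: 3.27 m/s × 1.944 = 6.4 knots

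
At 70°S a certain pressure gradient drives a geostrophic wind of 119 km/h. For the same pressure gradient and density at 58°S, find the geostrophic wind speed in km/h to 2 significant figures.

130 km/h

With the same pressure gradient and density, V_g ∝ 1/f ∝ 1/sin φ.
V₂ = V₁ · sin φ₁ / sin φ₂ = 119 × sin 70° / sin 58°
V₂ = 119 × 0.9397/0.8480 = 130 km/h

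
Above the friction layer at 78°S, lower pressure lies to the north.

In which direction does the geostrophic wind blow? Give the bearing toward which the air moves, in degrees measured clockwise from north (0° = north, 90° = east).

270°

The pressure-gradient force points toward the north (bearing 000°).
Geostrophic balance: in the Southern Hemisphere the Coriolis force deflects motion to the left, so the geostrophic wind blows 90° to the left of the pressure-gradient force (low pressure on the right).
Rotating 000° by 90° counterclockwise gives 270° — the wind blows toward the west.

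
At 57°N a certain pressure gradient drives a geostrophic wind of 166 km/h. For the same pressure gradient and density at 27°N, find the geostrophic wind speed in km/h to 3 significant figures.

307 km/h

With the same pressure gradient and density, V_g ∝ 1/f ∝ 1/sin φ.
V₂ = V₁ · sin φ₁ / sin φ₂ = 166 × sin 57° / sin 27°
V₂ = 166 × 0.8387/0.4540 = 307 km/h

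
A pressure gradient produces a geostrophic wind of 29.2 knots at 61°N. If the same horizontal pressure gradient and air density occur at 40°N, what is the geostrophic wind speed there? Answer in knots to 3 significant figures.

39.7 knots

With the same pressure gradient and density, V_g ∝ 1/f ∝ 1/sin φ.
V₂ = V₁ · sin φ₁ / sin φ₂ = 29.2 × sin 61° / sin 40°
V₂ = 29.2 × 0.8746/0.6428 = 39.7 knots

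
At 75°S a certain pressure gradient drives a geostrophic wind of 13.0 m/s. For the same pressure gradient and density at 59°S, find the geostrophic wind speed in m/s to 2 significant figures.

15 m/s

With the same pressure gradient and density, V_g ∝ 1/f ∝ 1/sin φ.
V₂ = V₁ · sin φ₁ / sin φ₂ = 13.0 × sin 75° / sin 59°
V₂ = 13.0 × 0.9659/0.8572 = 15 m/s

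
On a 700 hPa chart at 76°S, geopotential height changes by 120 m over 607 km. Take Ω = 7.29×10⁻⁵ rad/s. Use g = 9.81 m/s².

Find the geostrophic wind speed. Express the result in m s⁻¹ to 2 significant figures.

Coriolis parameter at 76°S:
f = 2Ω sin φ = 2 × 7.29×10⁻⁵ × sin 76° = 1.41×10⁻⁴ s⁻¹
Height gradient: |∂Z/∂n| = 120 m / 607000 m = 1.98×10⁻⁴
On a pressure surface, geostrophic balance gives V_g = (g/f)|∂Z/∂n|:
V_g = 9.81 × 1.98×10⁻⁴ / 1.41×10⁻⁴ = 13.7 m/s

14 m s⁻¹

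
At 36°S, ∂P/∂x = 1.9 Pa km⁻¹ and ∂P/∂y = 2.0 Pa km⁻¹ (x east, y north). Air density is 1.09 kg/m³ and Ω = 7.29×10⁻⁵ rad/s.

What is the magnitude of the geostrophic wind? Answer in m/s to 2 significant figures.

Coriolis parameter at 36°S:
f = 2Ω sin φ = 2 × 7.29×10⁻⁵ × sin 36° = 8.57×10⁻⁵ s⁻¹
In the Southern Hemisphere f is negative: f = −8.57×10⁻⁵ s⁻¹.
Component geostrophic relations (x east, y north):
u_g = −(1/(fρ)) ∂P/∂y,  v_g = (1/(fρ)) ∂P/∂x
u_g = −(2.0×10⁻³)/(−8.57×10⁻⁵ × 1.09) = 21.4 m/s;  v_g = (1.9×10⁻³)/(−8.57×10⁻⁵ × 1.09) = −20.3 m/s
|V_g| = √(u_g² + v_g²) = 29.5 m/s

30 m/s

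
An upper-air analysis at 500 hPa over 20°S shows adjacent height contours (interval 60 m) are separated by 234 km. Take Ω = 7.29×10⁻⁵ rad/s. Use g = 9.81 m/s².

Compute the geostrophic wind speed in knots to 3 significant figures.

Coriolis parameter at 20°S:
f = 2Ω sin φ = 2 × 7.29×10⁻⁵ × sin 20° = 4.99×10⁻⁵ s⁻¹
Height gradient: |∂Z/∂n| = 60 m / 234000 m = 2.56×10⁻⁴
On a pressure surface, geostrophic balance gives V_g = (g/f)|∂Z/∂n|:
V_g = 9.81 × 2.56×10⁻⁴ / 4.99×10⁻⁵ = 50.4 m/s
Converting: 50.4 m/s × 1.944 = 98.1 knots

98.1 knots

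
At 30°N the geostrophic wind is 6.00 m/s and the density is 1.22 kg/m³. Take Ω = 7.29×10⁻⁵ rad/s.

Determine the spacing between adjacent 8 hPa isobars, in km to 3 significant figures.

Coriolis parameter at 30°N:
f = 2Ω sin φ = 2 × 7.29×10⁻⁵ × sin 30° = 7.29×10⁻⁵ s⁻¹
Geostrophic balance rearranged: |∂P/∂n| = f ρ V_g
|∂P/∂n| = 7.29×10⁻⁵ × 1.22 × 6.00 = 5.34×10⁻⁴ Pa/m
Isobar spacing: Δn = ΔP/|∂P/∂n| = 800 Pa / 5.34×10⁻⁴ Pa/m = 1499172 m ≈ 1500 km

1500 km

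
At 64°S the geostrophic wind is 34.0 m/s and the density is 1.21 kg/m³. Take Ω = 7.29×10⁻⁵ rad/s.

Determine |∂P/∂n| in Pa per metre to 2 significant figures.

5.4×10⁻³ Pa/m

Coriolis parameter at 64°S:
f = 2Ω sin φ = 2 × 7.29×10⁻⁵ × sin 64° = 1.31×10⁻⁴ s⁻¹
Geostrophic balance rearranged: |∂P/∂n| = f ρ V_g
|∂P/∂n| = 1.31×10⁻⁴ × 1.21 × 34.0 = 5.39×10⁻³ Pa/m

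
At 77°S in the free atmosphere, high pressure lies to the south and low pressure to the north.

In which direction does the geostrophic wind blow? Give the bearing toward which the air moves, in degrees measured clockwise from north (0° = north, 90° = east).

270°

The pressure-gradient force points toward the north (bearing 000°).
Geostrophic balance: in the Southern Hemisphere the Coriolis force deflects motion to the left, so the geostrophic wind blows 90° to the left of the pressure-gradient force (low pressure on the right).
Rotating 000° by 90° counterclockwise gives 270° — the wind blows toward the west.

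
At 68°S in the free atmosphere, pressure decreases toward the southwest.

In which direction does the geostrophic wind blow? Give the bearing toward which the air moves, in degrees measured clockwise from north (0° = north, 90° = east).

The pressure-gradient force points toward the southwest (bearing 225°).
Geostrophic balance: in the Southern Hemisphere the Coriolis force deflects motion to the left, so the geostrophic wind blows 90° to the left of the pressure-gradient force (low pressure on the right).
Rotating 225° by 90° counterclockwise gives 135° — the wind blows toward the southeast.

135°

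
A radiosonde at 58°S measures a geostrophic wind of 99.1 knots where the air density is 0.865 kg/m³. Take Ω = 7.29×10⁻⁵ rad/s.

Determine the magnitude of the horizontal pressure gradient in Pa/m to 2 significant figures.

Coriolis parameter at 58°S:
f = 2Ω sin φ = 2 × 7.29×10⁻⁵ × sin 58° = 1.24×10⁻⁴ s⁻¹
Wind speed in SI: 99.1 knots = 51.0 m/s
Geostrophic balance rearranged: |∂P/∂n| = f ρ V_g
|∂P/∂n| = 1.24×10⁻⁴ × 0.865 × 51.0 = 5.45×10⁻³ Pa/m

5.5×10⁻³ Pa/m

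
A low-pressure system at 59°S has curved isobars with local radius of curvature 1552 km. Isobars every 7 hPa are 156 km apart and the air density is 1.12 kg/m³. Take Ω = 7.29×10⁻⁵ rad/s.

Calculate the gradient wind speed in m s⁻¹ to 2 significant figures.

28 m s⁻¹

Coriolis parameter at 59°S:
f = 2Ω sin φ = 2 × 7.29×10⁻⁵ × sin 59° = 1.25×10⁻⁴ s⁻¹
Pressure gradient: |∂P/∂n| = 700 Pa / 156000 m = 4.49×10⁻³ Pa/m
Geostrophic speed: V_g = |∂P/∂n|/(fρ) = 4.49×10⁻³/(1.25×10⁻⁴ × 1.12) = 32.1 m/s
Around a low, centrifugal force acts outward with Coriolis, so pressure-gradient force balances both:
(1/ρ)|∂P/∂n| = fV + V²/R  →  V² + fR·V − fR·V_g = 0
With fR = 1.25×10⁻⁴ × 1552×10³ m = 194 m/s:
V = [−fR + √((fR)² + 4 fR V_g)]/2 = [−194 + √(194² + 4×194×32.1)]/2 = 28 m/s
Subgeostrophic (V < V_g = 32.1 m/s), as expected around a low.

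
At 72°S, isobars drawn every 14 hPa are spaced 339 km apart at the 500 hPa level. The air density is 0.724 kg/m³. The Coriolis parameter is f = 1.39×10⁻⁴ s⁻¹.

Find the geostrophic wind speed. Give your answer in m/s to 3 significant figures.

41.0 m/s

Pressure gradient: |∂P/∂n| = 1400 Pa / 339000 m = 4.13×10⁻³ Pa/m
Geostrophic balance (pressure-gradient force = Coriolis force):
V_g = (1/(fρ)) |∂P/∂n| = 4.13×10⁻³ / (1.39×10⁻⁴ × 0.724) = 41.0 m/s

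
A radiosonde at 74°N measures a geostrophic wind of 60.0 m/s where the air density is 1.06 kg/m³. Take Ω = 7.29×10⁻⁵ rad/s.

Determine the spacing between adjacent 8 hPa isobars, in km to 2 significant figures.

Coriolis parameter at 74°N:
f = 2Ω sin φ = 2 × 7.29×10⁻⁵ × sin 74° = 1.40×10⁻⁴ s⁻¹
Geostrophic balance rearranged: |∂P/∂n| = f ρ V_g
|∂P/∂n| = 1.40×10⁻⁴ × 1.06 × 60.0 = 8.91×10⁻³ Pa/m
Isobar spacing: Δn = ΔP/|∂P/∂n| = 800 Pa / 8.91×10⁻³ Pa/m = 89750 m ≈ 90 km

90 km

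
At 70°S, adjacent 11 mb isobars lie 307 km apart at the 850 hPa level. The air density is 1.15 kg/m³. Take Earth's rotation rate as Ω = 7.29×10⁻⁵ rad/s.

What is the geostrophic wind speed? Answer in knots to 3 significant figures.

Coriolis parameter at 70°S:
f = 2Ω sin φ = 2 × 7.29×10⁻⁵ × sin 70° = 1.37×10⁻⁴ s⁻¹
Pressure gradient: |∂P/∂n| = 1100 Pa / 307000 m = 3.58×10⁻³ Pa/m
Geostrophic balance (pressure-gradient force = Coriolis force):
V_g = (1/(fρ)) |∂P/∂n| = 3.58×10⁻³ / (1.37×10⁻⁴ × 1.15) = 22.7 m/s
Converting: 22.7 m/s × 1.944 = 44.2 knots

44.2 knots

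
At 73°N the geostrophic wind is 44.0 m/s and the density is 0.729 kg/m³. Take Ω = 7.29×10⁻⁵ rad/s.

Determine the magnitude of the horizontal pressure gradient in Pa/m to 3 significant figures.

4.47×10⁻³ Pa/m

Coriolis parameter at 73°N:
f = 2Ω sin φ = 2 × 7.29×10⁻⁵ × sin 73° = 1.39×10⁻⁴ s⁻¹
Geostrophic balance rearranged: |∂P/∂n| = f ρ V_g
|∂P/∂n| = 1.39×10⁻⁴ × 0.729 × 44.0 = 4.47×10⁻³ Pa/m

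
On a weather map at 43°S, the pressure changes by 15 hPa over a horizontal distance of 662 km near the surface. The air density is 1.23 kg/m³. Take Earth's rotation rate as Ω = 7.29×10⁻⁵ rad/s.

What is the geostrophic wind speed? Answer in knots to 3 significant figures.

Coriolis parameter at 43°S:
f = 2Ω sin φ = 2 × 7.29×10⁻⁵ × sin 43° = 9.94×10⁻⁵ s⁻¹
Pressure gradient: |∂P/∂n| = 1500 Pa / 662000 m = 2.27×10⁻³ Pa/m
Geostrophic balance (pressure-gradient force = Coriolis force):
V_g = (1/(fρ)) |∂P/∂n| = 2.27×10⁻³ / (9.94×10⁻⁵ × 1.23) = 18.5 m/s
Converting: 18.5 m/s × 1.944 = 36.0 knots

36.0 knots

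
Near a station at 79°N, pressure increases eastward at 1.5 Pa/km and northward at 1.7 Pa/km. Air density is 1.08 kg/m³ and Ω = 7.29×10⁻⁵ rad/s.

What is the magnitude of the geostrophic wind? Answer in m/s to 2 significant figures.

15 m/s

Coriolis parameter at 79°N:
f = 2Ω sin φ = 2 × 7.29×10⁻⁵ × sin 79° = 1.43×10⁻⁴ s⁻¹
Component geostrophic relations (x east, y north):
u_g = −(1/(fρ)) ∂P/∂y,  v_g = (1/(fρ)) ∂P/∂x
u_g = −(1.7×10⁻³)/(1.43×10⁻⁴ × 1.08) = −11.0 m/s;  v_g = (1.5×10⁻³)/(1.43×10⁻⁴ × 1.08) = 9.70 m/s
|V_g| = √(u_g² + v_g²) = 14.7 m/s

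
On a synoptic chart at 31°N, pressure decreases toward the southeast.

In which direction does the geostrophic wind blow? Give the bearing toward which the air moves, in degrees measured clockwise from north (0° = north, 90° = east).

225°

The pressure-gradient force points toward the southeast (bearing 135°).
Geostrophic balance: in the Northern Hemisphere the Coriolis force deflects motion to the right, so the geostrophic wind blows 90° to the right of the pressure-gradient force (low pressure on the left).
Rotating 135° by 90° clockwise gives 225° — the wind blows toward the southwest.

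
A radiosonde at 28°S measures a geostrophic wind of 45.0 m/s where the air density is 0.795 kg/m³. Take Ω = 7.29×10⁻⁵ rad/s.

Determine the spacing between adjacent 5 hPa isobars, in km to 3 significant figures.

Coriolis parameter at 28°S:
f = 2Ω sin φ = 2 × 7.29×10⁻⁵ × sin 28° = 6.84×10⁻⁵ s⁻¹
Geostrophic balance rearranged: |∂P/∂n| = f ρ V_g
|∂P/∂n| = 6.84×10⁻⁵ × 0.795 × 45.0 = 2.45×10⁻³ Pa/m
Isobar spacing: Δn = ΔP/|∂P/∂n| = 500 Pa / 2.45×10⁻³ Pa/m = 204185 m ≈ 204 km

204 km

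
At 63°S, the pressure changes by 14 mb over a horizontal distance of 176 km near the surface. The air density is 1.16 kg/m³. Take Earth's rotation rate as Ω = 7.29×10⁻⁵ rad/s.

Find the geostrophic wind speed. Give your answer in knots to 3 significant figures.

Coriolis parameter at 63°S:
f = 2Ω sin φ = 2 × 7.29×10⁻⁵ × sin 63° = 1.30×10⁻⁴ s⁻¹
Pressure gradient: |∂P/∂n| = 1400 Pa / 176000 m = 7.95×10⁻³ Pa/m
Geostrophic balance (pressure-gradient force = Coriolis force):
V_g = (1/(fρ)) |∂P/∂n| = 7.95×10⁻³ / (1.30×10⁻⁴ × 1.16) = 52.8 m/s
Converting: 52.8 m/s × 1.944 = 103 knots

103 knots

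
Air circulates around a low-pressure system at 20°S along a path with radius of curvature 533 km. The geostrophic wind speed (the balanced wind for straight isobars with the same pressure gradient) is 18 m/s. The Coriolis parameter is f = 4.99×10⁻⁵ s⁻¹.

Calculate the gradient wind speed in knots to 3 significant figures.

23.9 knots

Around a low, centrifugal force acts outward with Coriolis, so pressure-gradient force balances both:
(1/ρ)|∂P/∂n| = fV + V²/R  →  V² + fR·V − fR·V_g = 0
With fR = 4.99×10⁻⁵ × 533×10³ m = 26.6 m/s:
V = [−fR + √((fR)² + 4 fR V_g)]/2 = [−26.6 + √(26.6² + 4×26.6×18)]/2 = 12.3 m/s
Subgeostrophic (V < V_g = 18 m/s), as expected around a low.
Converting: 12.3 m/s × 1.944 = 23.9 knots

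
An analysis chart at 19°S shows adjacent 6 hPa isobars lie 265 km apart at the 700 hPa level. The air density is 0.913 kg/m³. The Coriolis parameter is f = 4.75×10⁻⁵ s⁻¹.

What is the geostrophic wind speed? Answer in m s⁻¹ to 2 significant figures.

52 m s⁻¹

Pressure gradient: |∂P/∂n| = 600 Pa / 265000 m = 2.26×10⁻³ Pa/m
Geostrophic balance (pressure-gradient force = Coriolis force):
V_g = (1/(fρ)) |∂P/∂n| = 2.26×10⁻³ / (4.75×10⁻⁵ × 0.913) = 52.2 m/s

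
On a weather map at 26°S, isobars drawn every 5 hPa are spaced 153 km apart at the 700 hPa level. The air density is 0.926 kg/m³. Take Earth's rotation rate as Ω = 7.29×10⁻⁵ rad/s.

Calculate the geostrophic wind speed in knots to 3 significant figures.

Coriolis parameter at 26°S:
f = 2Ω sin φ = 2 × 7.29×10⁻⁵ × sin 26° = 6.39×10⁻⁵ s⁻¹
Pressure gradient: |∂P/∂n| = 500 Pa / 153000 m = 3.27×10⁻³ Pa/m
Geostrophic balance (pressure-gradient force = Coriolis force):
V_g = (1/(fρ)) |∂P/∂n| = 3.27×10⁻³ / (6.39×10⁻⁵ × 0.926) = 55.2 m/s
Converting: 55.2 m/s × 1.944 = 107 knots

107 knots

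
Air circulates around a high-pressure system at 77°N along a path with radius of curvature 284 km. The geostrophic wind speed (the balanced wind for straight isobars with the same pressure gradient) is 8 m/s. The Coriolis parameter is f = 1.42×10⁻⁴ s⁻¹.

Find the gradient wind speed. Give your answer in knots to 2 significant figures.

21 knots

Around a high, pressure-gradient force acts outward with centrifugal, so Coriolis balances both:
fV = (1/ρ)|∂P/∂n| + V²/R  →  V² − fR·V + fR·V_g = 0
With fR = 1.42×10⁻⁴ × 284×10³ m = 40.3 m/s:
V = [fR − √((fR)² − 4 fR V_g)]/2 = [40.3 − √(40.3² − 4×40.3×8)]/2 = 11 m/s
Supergeostrophic (V > V_g = 8 m/s), as expected around a high.
Converting: 11 m/s × 1.944 = 21 knots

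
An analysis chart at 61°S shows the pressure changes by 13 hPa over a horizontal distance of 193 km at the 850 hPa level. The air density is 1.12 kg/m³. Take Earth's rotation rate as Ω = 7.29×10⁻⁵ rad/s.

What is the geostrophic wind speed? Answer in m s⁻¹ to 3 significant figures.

Coriolis parameter at 61°S:
f = 2Ω sin φ = 2 × 7.29×10⁻⁵ × sin 61° = 1.28×10⁻⁴ s⁻¹
Pressure gradient: |∂P/∂n| = 1300 Pa / 193000 m = 6.74×10⁻³ Pa/m
Geostrophic balance (pressure-gradient force = Coriolis force):
V_g = (1/(fρ)) |∂P/∂n| = 6.74×10⁻³ / (1.28×10⁻⁴ × 1.12) = 47.2 m/s

47.2 m s⁻¹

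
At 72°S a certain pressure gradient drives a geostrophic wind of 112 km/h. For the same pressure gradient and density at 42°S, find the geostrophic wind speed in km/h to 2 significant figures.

160 km/h

With the same pressure gradient and density, V_g ∝ 1/f ∝ 1/sin φ.
V₂ = V₁ · sin φ₁ / sin φ₂ = 112 × sin 72° / sin 42°
V₂ = 112 × 0.9511/0.6691 = 160 km/h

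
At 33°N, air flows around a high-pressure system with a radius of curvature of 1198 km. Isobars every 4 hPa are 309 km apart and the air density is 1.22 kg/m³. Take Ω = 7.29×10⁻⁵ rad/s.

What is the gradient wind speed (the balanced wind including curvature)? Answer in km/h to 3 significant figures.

57.9 km/h

Coriolis parameter at 33°N:
f = 2Ω sin φ = 2 × 7.29×10⁻⁵ × sin 33° = 7.94×10⁻⁵ s⁻¹
Pressure gradient: |∂P/∂n| = 400 Pa / 309000 m = 1.29×10⁻³ Pa/m
Geostrophic speed: V_g = |∂P/∂n|/(fρ) = 1.29×10⁻³/(7.94×10⁻⁵ × 1.22) = 13.4 m/s
Around a high, pressure-gradient force acts outward with centrifugal, so Coriolis balances both:
fV = (1/ρ)|∂P/∂n| + V²/R  →  V² − fR·V + fR·V_g = 0
With fR = 7.94×10⁻⁵ × 1198×10³ m = 95.1 m/s:
V = [fR − √((fR)² − 4 fR V_g)]/2 = [95.1 − √(95.1² − 4×95.1×13.4)]/2 = 16.1 m/s
Supergeostrophic (V > V_g = 13.4 m/s), as expected around a high.
Converting: 16.1 m/s × 3.6 = 57.9 km/h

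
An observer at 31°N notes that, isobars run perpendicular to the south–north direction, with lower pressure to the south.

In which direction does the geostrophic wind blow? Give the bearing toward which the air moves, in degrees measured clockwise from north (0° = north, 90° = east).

270°

The pressure-gradient force points toward the south (bearing 180°).
Geostrophic balance: in the Northern Hemisphere the Coriolis force deflects motion to the right, so the geostrophic wind blows 90° to the right of the pressure-gradient force (low pressure on the left).
Rotating 180° by 90° clockwise gives 270° — the wind blows toward the west.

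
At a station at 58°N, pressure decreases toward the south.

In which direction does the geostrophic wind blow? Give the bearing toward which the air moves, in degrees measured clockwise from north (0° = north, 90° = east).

270°

The pressure-gradient force points toward the south (bearing 180°).
Geostrophic balance: in the Northern Hemisphere the Coriolis force deflects motion to the right, so the geostrophic wind blows 90° to the right of the pressure-gradient force (low pressure on the left).
Rotating 180° by 90° clockwise gives 270° — the wind blows toward the west.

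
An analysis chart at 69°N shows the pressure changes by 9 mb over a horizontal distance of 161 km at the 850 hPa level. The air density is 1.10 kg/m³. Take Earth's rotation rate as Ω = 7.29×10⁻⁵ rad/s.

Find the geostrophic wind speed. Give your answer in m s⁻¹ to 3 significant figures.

Coriolis parameter at 69°N:
f = 2Ω sin φ = 2 × 7.29×10⁻⁵ × sin 69° = 1.36×10⁻⁴ s⁻¹
Pressure gradient: |∂P/∂n| = 900 Pa / 161000 m = 5.59×10⁻³ Pa/m
Geostrophic balance (pressure-gradient force = Coriolis force):
V_g = (1/(fρ)) |∂P/∂n| = 5.59×10⁻³ / (1.36×10⁻⁴ × 1.10) = 37.3 m/s

37.3 m s⁻¹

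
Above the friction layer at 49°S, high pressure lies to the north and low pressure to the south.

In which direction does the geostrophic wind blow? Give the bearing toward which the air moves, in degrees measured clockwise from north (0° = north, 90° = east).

The pressure-gradient force points toward the south (bearing 180°).
Geostrophic balance: in the Southern Hemisphere the Coriolis force deflects motion to the left, so the geostrophic wind blows 90° to the left of the pressure-gradient force (low pressure on the right).
Rotating 180° by 90° counterclockwise gives 090° — the wind blows toward the east.

090°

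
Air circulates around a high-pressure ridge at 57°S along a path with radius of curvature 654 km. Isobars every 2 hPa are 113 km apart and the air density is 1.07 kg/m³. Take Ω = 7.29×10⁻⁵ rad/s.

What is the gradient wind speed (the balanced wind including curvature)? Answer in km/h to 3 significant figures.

Coriolis parameter at 57°S:
f = 2Ω sin φ = 2 × 7.29×10⁻⁵ × sin 57° = 1.22×10⁻⁴ s⁻¹
Pressure gradient: |∂P/∂n| = 200 Pa / 113000 m = 1.77×10⁻³ Pa/m
Geostrophic speed: V_g = |∂P/∂n|/(fρ) = 1.77×10⁻³/(1.22×10⁻⁴ × 1.07) = 13.5 m/s
Around a high, pressure-gradient force acts outward with centrifugal, so Coriolis balances both:
fV = (1/ρ)|∂P/∂n| + V²/R  →  V² − fR·V + fR·V_g = 0
With fR = 1.22×10⁻⁴ × 654×10³ m = 80.0 m/s:
V = [fR − √((fR)² − 4 fR V_g)]/2 = [80.0 − √(80.0² − 4×80.0×13.5)]/2 = 17.2 m/s
Supergeostrophic (V > V_g = 13.5 m/s), as expected around a high.
Converting: 17.2 m/s × 3.6 = 62.1 km/h

62.1 km/h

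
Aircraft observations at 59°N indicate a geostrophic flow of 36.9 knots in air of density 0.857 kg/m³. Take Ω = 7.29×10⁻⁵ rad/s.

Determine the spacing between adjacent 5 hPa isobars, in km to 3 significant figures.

246 km

Coriolis parameter at 59°N:
f = 2Ω sin φ = 2 × 7.29×10⁻⁵ × sin 59° = 1.25×10⁻⁴ s⁻¹
Wind speed in SI: 36.9 knots = 19.0 m/s
Geostrophic balance rearranged: |∂P/∂n| = f ρ V_g
|∂P/∂n| = 1.25×10⁻⁴ × 0.857 × 19.0 = 2.03×10⁻³ Pa/m
Isobar spacing: Δn = ΔP/|∂P/∂n| = 500 Pa / 2.03×10⁻³ Pa/m = 245924 m ≈ 246 km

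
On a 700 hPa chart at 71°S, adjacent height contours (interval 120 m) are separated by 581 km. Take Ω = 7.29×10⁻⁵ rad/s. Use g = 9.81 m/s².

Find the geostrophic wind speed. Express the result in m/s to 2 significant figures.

15 m/s

Coriolis parameter at 71°S:
f = 2Ω sin φ = 2 × 7.29×10⁻⁵ × sin 71° = 1.38×10⁻⁴ s⁻¹
Height gradient: |∂Z/∂n| = 120 m / 581000 m = 2.07×10⁻⁴
On a pressure surface, geostrophic balance gives V_g = (g/f)|∂Z/∂n|:
V_g = 9.81 × 2.07×10⁻⁴ / 1.38×10⁻⁴ = 14.7 m/s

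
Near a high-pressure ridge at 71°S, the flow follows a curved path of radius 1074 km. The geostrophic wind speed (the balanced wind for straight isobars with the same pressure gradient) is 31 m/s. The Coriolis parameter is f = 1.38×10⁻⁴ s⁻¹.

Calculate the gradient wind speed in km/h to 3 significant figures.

Around a high, pressure-gradient force acts outward with centrifugal, so Coriolis balances both:
fV = (1/ρ)|∂P/∂n| + V²/R  →  V² − fR·V + fR·V_g = 0
With fR = 1.38×10⁻⁴ × 1074×10³ m = 148 m/s:
V = [fR − √((fR)² − 4 fR V_g)]/2 = [148 − √(148² − 4×148×31)]/2 = 44.2 m/s
Supergeostrophic (V > V_g = 31 m/s), as expected around a high.
Converting: 44.2 m/s × 3.6 = 159 km/h

159 km/h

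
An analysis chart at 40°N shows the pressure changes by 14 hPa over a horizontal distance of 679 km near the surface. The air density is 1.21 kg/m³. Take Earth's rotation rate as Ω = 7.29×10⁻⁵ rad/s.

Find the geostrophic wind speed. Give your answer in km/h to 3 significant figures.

65.5 km/h

Coriolis parameter at 40°N:
f = 2Ω sin φ = 2 × 7.29×10⁻⁵ × sin 40° = 9.37×10⁻⁵ s⁻¹
Pressure gradient: |∂P/∂n| = 1400 Pa / 679000 m = 2.06×10⁻³ Pa/m
Geostrophic balance (pressure-gradient force = Coriolis force):
V_g = (1/(fρ)) |∂P/∂n| = 2.06×10⁻³ / (9.37×10⁻⁵ × 1.21) = 18.2 m/s
Converting: 18.2 m/s × 3.6 = 65.5 km/h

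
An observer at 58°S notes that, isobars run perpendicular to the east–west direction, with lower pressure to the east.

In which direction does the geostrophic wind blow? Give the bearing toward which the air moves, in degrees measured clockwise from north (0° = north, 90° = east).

The pressure-gradient force points toward the east (bearing 090°).
Geostrophic balance: in the Southern Hemisphere the Coriolis force deflects motion to the left, so the geostrophic wind blows 90° to the left of the pressure-gradient force (low pressure on the right).
Rotating 090° by 90° counterclockwise gives 000° — the wind blows toward the north.

000°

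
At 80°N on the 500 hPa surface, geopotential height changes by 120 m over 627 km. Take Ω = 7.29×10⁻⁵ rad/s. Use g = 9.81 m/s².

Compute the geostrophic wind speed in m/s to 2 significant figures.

Coriolis parameter at 80°N:
f = 2Ω sin φ = 2 × 7.29×10⁻⁵ × sin 80° = 1.44×10⁻⁴ s⁻¹
Height gradient: |∂Z/∂n| = 120 m / 627000 m = 1.91×10⁻⁴
On a pressure surface, geostrophic balance gives V_g = (g/f)|∂Z/∂n|:
V_g = 9.81 × 1.91×10⁻⁴ / 1.44×10⁻⁴ = 13.1 m/s

13 m/s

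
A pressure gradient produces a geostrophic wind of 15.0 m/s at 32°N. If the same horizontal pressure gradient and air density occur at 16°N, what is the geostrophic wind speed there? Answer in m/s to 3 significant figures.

28.8 m/s

With the same pressure gradient and density, V_g ∝ 1/f ∝ 1/sin φ.
V₂ = V₁ · sin φ₁ / sin φ₂ = 15.0 × sin 32° / sin 16°
V₂ = 15.0 × 0.5299/0.2756 = 28.8 m/s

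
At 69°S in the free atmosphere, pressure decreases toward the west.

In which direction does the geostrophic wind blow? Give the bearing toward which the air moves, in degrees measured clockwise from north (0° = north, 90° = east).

The pressure-gradient force points toward the west (bearing 270°).
Geostrophic balance: in the Southern Hemisphere the Coriolis force deflects motion to the left, so the geostrophic wind blows 90° to the left of the pressure-gradient force (low pressure on the right).
Rotating 270° by 90° counterclockwise gives 180° — the wind blows toward the south.

180°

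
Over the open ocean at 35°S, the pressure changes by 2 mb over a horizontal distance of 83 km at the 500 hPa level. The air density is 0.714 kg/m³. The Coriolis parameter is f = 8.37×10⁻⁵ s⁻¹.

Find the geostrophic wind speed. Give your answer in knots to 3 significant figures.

78.4 knots

Pressure gradient: |∂P/∂n| = 200 Pa / 83000 m = 2.41×10⁻³ Pa/m
Geostrophic balance (pressure-gradient force = Coriolis force):
V_g = (1/(fρ)) |∂P/∂n| = 2.41×10⁻³ / (8.37×10⁻⁵ × 0.714) = 40.3 m/s
Converting: 40.3 m/s × 1.944 = 78.4 knots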